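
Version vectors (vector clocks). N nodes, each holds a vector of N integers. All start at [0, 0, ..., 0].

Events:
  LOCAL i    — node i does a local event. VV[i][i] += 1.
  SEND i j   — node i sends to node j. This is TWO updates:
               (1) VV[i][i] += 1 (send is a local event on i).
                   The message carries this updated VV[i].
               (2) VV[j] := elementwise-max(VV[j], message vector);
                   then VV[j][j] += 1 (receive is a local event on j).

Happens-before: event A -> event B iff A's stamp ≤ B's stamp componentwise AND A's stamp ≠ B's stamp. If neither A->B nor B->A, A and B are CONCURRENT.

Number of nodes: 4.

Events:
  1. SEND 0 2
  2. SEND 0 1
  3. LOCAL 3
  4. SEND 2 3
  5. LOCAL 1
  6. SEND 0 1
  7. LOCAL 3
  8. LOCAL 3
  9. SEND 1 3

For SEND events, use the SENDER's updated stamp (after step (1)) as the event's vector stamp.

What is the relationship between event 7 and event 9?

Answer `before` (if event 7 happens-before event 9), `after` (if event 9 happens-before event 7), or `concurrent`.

Answer: concurrent

Derivation:
Initial: VV[0]=[0, 0, 0, 0]
Initial: VV[1]=[0, 0, 0, 0]
Initial: VV[2]=[0, 0, 0, 0]
Initial: VV[3]=[0, 0, 0, 0]
Event 1: SEND 0->2: VV[0][0]++ -> VV[0]=[1, 0, 0, 0], msg_vec=[1, 0, 0, 0]; VV[2]=max(VV[2],msg_vec) then VV[2][2]++ -> VV[2]=[1, 0, 1, 0]
Event 2: SEND 0->1: VV[0][0]++ -> VV[0]=[2, 0, 0, 0], msg_vec=[2, 0, 0, 0]; VV[1]=max(VV[1],msg_vec) then VV[1][1]++ -> VV[1]=[2, 1, 0, 0]
Event 3: LOCAL 3: VV[3][3]++ -> VV[3]=[0, 0, 0, 1]
Event 4: SEND 2->3: VV[2][2]++ -> VV[2]=[1, 0, 2, 0], msg_vec=[1, 0, 2, 0]; VV[3]=max(VV[3],msg_vec) then VV[3][3]++ -> VV[3]=[1, 0, 2, 2]
Event 5: LOCAL 1: VV[1][1]++ -> VV[1]=[2, 2, 0, 0]
Event 6: SEND 0->1: VV[0][0]++ -> VV[0]=[3, 0, 0, 0], msg_vec=[3, 0, 0, 0]; VV[1]=max(VV[1],msg_vec) then VV[1][1]++ -> VV[1]=[3, 3, 0, 0]
Event 7: LOCAL 3: VV[3][3]++ -> VV[3]=[1, 0, 2, 3]
Event 8: LOCAL 3: VV[3][3]++ -> VV[3]=[1, 0, 2, 4]
Event 9: SEND 1->3: VV[1][1]++ -> VV[1]=[3, 4, 0, 0], msg_vec=[3, 4, 0, 0]; VV[3]=max(VV[3],msg_vec) then VV[3][3]++ -> VV[3]=[3, 4, 2, 5]
Event 7 stamp: [1, 0, 2, 3]
Event 9 stamp: [3, 4, 0, 0]
[1, 0, 2, 3] <= [3, 4, 0, 0]? False
[3, 4, 0, 0] <= [1, 0, 2, 3]? False
Relation: concurrent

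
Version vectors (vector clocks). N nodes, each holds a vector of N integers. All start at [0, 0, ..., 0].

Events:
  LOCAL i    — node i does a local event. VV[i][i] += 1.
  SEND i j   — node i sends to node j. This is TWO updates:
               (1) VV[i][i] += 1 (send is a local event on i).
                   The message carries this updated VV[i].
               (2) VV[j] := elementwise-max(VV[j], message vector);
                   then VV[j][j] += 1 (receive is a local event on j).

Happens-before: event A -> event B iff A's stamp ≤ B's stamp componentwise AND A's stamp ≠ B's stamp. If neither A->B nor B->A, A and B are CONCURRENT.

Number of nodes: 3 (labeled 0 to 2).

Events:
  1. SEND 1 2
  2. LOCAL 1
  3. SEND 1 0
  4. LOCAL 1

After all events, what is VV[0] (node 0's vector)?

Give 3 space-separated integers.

Initial: VV[0]=[0, 0, 0]
Initial: VV[1]=[0, 0, 0]
Initial: VV[2]=[0, 0, 0]
Event 1: SEND 1->2: VV[1][1]++ -> VV[1]=[0, 1, 0], msg_vec=[0, 1, 0]; VV[2]=max(VV[2],msg_vec) then VV[2][2]++ -> VV[2]=[0, 1, 1]
Event 2: LOCAL 1: VV[1][1]++ -> VV[1]=[0, 2, 0]
Event 3: SEND 1->0: VV[1][1]++ -> VV[1]=[0, 3, 0], msg_vec=[0, 3, 0]; VV[0]=max(VV[0],msg_vec) then VV[0][0]++ -> VV[0]=[1, 3, 0]
Event 4: LOCAL 1: VV[1][1]++ -> VV[1]=[0, 4, 0]
Final vectors: VV[0]=[1, 3, 0]; VV[1]=[0, 4, 0]; VV[2]=[0, 1, 1]

Answer: 1 3 0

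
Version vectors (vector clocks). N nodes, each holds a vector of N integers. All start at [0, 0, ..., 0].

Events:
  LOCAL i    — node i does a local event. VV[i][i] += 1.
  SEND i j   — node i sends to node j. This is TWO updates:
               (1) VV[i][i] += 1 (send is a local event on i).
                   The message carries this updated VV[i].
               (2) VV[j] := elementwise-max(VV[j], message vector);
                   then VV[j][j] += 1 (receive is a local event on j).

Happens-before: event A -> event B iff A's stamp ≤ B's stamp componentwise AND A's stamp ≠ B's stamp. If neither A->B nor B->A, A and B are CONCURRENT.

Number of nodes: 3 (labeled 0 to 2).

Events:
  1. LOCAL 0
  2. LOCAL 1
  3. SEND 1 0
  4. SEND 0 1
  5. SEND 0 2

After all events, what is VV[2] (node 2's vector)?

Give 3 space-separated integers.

Initial: VV[0]=[0, 0, 0]
Initial: VV[1]=[0, 0, 0]
Initial: VV[2]=[0, 0, 0]
Event 1: LOCAL 0: VV[0][0]++ -> VV[0]=[1, 0, 0]
Event 2: LOCAL 1: VV[1][1]++ -> VV[1]=[0, 1, 0]
Event 3: SEND 1->0: VV[1][1]++ -> VV[1]=[0, 2, 0], msg_vec=[0, 2, 0]; VV[0]=max(VV[0],msg_vec) then VV[0][0]++ -> VV[0]=[2, 2, 0]
Event 4: SEND 0->1: VV[0][0]++ -> VV[0]=[3, 2, 0], msg_vec=[3, 2, 0]; VV[1]=max(VV[1],msg_vec) then VV[1][1]++ -> VV[1]=[3, 3, 0]
Event 5: SEND 0->2: VV[0][0]++ -> VV[0]=[4, 2, 0], msg_vec=[4, 2, 0]; VV[2]=max(VV[2],msg_vec) then VV[2][2]++ -> VV[2]=[4, 2, 1]
Final vectors: VV[0]=[4, 2, 0]; VV[1]=[3, 3, 0]; VV[2]=[4, 2, 1]

Answer: 4 2 1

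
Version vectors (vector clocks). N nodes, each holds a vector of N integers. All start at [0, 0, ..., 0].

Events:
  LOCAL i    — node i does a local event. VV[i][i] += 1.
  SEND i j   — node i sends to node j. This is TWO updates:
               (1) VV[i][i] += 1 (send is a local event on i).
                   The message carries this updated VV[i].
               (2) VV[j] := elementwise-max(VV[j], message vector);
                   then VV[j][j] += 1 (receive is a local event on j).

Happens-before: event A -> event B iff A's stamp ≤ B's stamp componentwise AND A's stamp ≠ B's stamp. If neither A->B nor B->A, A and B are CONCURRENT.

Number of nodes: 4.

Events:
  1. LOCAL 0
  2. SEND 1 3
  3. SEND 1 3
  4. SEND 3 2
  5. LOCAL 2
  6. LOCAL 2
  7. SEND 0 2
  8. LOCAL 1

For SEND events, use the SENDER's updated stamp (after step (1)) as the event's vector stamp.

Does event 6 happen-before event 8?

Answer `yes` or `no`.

Initial: VV[0]=[0, 0, 0, 0]
Initial: VV[1]=[0, 0, 0, 0]
Initial: VV[2]=[0, 0, 0, 0]
Initial: VV[3]=[0, 0, 0, 0]
Event 1: LOCAL 0: VV[0][0]++ -> VV[0]=[1, 0, 0, 0]
Event 2: SEND 1->3: VV[1][1]++ -> VV[1]=[0, 1, 0, 0], msg_vec=[0, 1, 0, 0]; VV[3]=max(VV[3],msg_vec) then VV[3][3]++ -> VV[3]=[0, 1, 0, 1]
Event 3: SEND 1->3: VV[1][1]++ -> VV[1]=[0, 2, 0, 0], msg_vec=[0, 2, 0, 0]; VV[3]=max(VV[3],msg_vec) then VV[3][3]++ -> VV[3]=[0, 2, 0, 2]
Event 4: SEND 3->2: VV[3][3]++ -> VV[3]=[0, 2, 0, 3], msg_vec=[0, 2, 0, 3]; VV[2]=max(VV[2],msg_vec) then VV[2][2]++ -> VV[2]=[0, 2, 1, 3]
Event 5: LOCAL 2: VV[2][2]++ -> VV[2]=[0, 2, 2, 3]
Event 6: LOCAL 2: VV[2][2]++ -> VV[2]=[0, 2, 3, 3]
Event 7: SEND 0->2: VV[0][0]++ -> VV[0]=[2, 0, 0, 0], msg_vec=[2, 0, 0, 0]; VV[2]=max(VV[2],msg_vec) then VV[2][2]++ -> VV[2]=[2, 2, 4, 3]
Event 8: LOCAL 1: VV[1][1]++ -> VV[1]=[0, 3, 0, 0]
Event 6 stamp: [0, 2, 3, 3]
Event 8 stamp: [0, 3, 0, 0]
[0, 2, 3, 3] <= [0, 3, 0, 0]? False. Equal? False. Happens-before: False

Answer: no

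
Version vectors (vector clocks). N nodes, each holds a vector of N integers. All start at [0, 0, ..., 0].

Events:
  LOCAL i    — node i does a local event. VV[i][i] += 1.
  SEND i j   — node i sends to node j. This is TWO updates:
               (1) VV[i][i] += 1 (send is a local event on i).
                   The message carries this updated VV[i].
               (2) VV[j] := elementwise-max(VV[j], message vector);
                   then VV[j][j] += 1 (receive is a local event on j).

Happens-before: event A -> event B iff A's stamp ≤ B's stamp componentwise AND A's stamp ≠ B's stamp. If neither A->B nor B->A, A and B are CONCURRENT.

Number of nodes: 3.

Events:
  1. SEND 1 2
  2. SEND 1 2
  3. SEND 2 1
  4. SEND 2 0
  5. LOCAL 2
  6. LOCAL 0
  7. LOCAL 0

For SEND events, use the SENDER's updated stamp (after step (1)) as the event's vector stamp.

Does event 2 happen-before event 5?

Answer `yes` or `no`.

Answer: yes

Derivation:
Initial: VV[0]=[0, 0, 0]
Initial: VV[1]=[0, 0, 0]
Initial: VV[2]=[0, 0, 0]
Event 1: SEND 1->2: VV[1][1]++ -> VV[1]=[0, 1, 0], msg_vec=[0, 1, 0]; VV[2]=max(VV[2],msg_vec) then VV[2][2]++ -> VV[2]=[0, 1, 1]
Event 2: SEND 1->2: VV[1][1]++ -> VV[1]=[0, 2, 0], msg_vec=[0, 2, 0]; VV[2]=max(VV[2],msg_vec) then VV[2][2]++ -> VV[2]=[0, 2, 2]
Event 3: SEND 2->1: VV[2][2]++ -> VV[2]=[0, 2, 3], msg_vec=[0, 2, 3]; VV[1]=max(VV[1],msg_vec) then VV[1][1]++ -> VV[1]=[0, 3, 3]
Event 4: SEND 2->0: VV[2][2]++ -> VV[2]=[0, 2, 4], msg_vec=[0, 2, 4]; VV[0]=max(VV[0],msg_vec) then VV[0][0]++ -> VV[0]=[1, 2, 4]
Event 5: LOCAL 2: VV[2][2]++ -> VV[2]=[0, 2, 5]
Event 6: LOCAL 0: VV[0][0]++ -> VV[0]=[2, 2, 4]
Event 7: LOCAL 0: VV[0][0]++ -> VV[0]=[3, 2, 4]
Event 2 stamp: [0, 2, 0]
Event 5 stamp: [0, 2, 5]
[0, 2, 0] <= [0, 2, 5]? True. Equal? False. Happens-before: True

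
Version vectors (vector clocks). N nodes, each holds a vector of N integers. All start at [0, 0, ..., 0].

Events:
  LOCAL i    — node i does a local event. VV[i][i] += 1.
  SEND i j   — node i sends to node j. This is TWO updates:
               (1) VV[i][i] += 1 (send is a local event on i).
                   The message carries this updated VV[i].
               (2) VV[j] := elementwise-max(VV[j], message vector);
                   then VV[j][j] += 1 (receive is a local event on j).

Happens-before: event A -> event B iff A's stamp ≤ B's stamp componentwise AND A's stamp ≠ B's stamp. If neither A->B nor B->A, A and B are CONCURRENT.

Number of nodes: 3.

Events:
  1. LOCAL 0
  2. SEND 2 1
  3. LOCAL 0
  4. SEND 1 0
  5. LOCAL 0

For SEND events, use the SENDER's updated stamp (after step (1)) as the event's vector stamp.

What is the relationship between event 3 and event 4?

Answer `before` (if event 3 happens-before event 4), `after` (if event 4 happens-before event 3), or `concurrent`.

Answer: concurrent

Derivation:
Initial: VV[0]=[0, 0, 0]
Initial: VV[1]=[0, 0, 0]
Initial: VV[2]=[0, 0, 0]
Event 1: LOCAL 0: VV[0][0]++ -> VV[0]=[1, 0, 0]
Event 2: SEND 2->1: VV[2][2]++ -> VV[2]=[0, 0, 1], msg_vec=[0, 0, 1]; VV[1]=max(VV[1],msg_vec) then VV[1][1]++ -> VV[1]=[0, 1, 1]
Event 3: LOCAL 0: VV[0][0]++ -> VV[0]=[2, 0, 0]
Event 4: SEND 1->0: VV[1][1]++ -> VV[1]=[0, 2, 1], msg_vec=[0, 2, 1]; VV[0]=max(VV[0],msg_vec) then VV[0][0]++ -> VV[0]=[3, 2, 1]
Event 5: LOCAL 0: VV[0][0]++ -> VV[0]=[4, 2, 1]
Event 3 stamp: [2, 0, 0]
Event 4 stamp: [0, 2, 1]
[2, 0, 0] <= [0, 2, 1]? False
[0, 2, 1] <= [2, 0, 0]? False
Relation: concurrent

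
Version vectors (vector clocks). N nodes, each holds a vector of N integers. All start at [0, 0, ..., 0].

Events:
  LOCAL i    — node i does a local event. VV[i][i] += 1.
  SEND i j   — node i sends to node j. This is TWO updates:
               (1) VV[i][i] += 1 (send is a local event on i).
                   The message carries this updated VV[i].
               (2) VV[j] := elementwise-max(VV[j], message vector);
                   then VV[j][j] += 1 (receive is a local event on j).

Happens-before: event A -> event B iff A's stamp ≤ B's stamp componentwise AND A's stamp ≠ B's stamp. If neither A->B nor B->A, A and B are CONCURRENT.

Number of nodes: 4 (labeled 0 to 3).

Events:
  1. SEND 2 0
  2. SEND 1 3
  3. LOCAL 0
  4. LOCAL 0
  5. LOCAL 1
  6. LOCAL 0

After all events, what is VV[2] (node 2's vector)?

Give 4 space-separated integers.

Answer: 0 0 1 0

Derivation:
Initial: VV[0]=[0, 0, 0, 0]
Initial: VV[1]=[0, 0, 0, 0]
Initial: VV[2]=[0, 0, 0, 0]
Initial: VV[3]=[0, 0, 0, 0]
Event 1: SEND 2->0: VV[2][2]++ -> VV[2]=[0, 0, 1, 0], msg_vec=[0, 0, 1, 0]; VV[0]=max(VV[0],msg_vec) then VV[0][0]++ -> VV[0]=[1, 0, 1, 0]
Event 2: SEND 1->3: VV[1][1]++ -> VV[1]=[0, 1, 0, 0], msg_vec=[0, 1, 0, 0]; VV[3]=max(VV[3],msg_vec) then VV[3][3]++ -> VV[3]=[0, 1, 0, 1]
Event 3: LOCAL 0: VV[0][0]++ -> VV[0]=[2, 0, 1, 0]
Event 4: LOCAL 0: VV[0][0]++ -> VV[0]=[3, 0, 1, 0]
Event 5: LOCAL 1: VV[1][1]++ -> VV[1]=[0, 2, 0, 0]
Event 6: LOCAL 0: VV[0][0]++ -> VV[0]=[4, 0, 1, 0]
Final vectors: VV[0]=[4, 0, 1, 0]; VV[1]=[0, 2, 0, 0]; VV[2]=[0, 0, 1, 0]; VV[3]=[0, 1, 0, 1]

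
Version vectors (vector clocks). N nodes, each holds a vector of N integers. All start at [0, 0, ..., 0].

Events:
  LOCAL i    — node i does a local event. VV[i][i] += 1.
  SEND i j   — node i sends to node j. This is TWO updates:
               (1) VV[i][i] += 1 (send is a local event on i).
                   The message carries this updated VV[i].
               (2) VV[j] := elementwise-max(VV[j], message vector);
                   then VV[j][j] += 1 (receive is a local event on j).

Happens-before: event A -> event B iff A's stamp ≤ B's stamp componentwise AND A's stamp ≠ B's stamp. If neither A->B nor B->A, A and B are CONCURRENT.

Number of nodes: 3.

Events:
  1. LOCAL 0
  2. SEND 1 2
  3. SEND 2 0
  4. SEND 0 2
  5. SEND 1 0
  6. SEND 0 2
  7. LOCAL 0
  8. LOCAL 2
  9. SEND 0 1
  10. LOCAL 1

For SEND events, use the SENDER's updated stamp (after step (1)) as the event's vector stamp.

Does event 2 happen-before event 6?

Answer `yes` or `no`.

Initial: VV[0]=[0, 0, 0]
Initial: VV[1]=[0, 0, 0]
Initial: VV[2]=[0, 0, 0]
Event 1: LOCAL 0: VV[0][0]++ -> VV[0]=[1, 0, 0]
Event 2: SEND 1->2: VV[1][1]++ -> VV[1]=[0, 1, 0], msg_vec=[0, 1, 0]; VV[2]=max(VV[2],msg_vec) then VV[2][2]++ -> VV[2]=[0, 1, 1]
Event 3: SEND 2->0: VV[2][2]++ -> VV[2]=[0, 1, 2], msg_vec=[0, 1, 2]; VV[0]=max(VV[0],msg_vec) then VV[0][0]++ -> VV[0]=[2, 1, 2]
Event 4: SEND 0->2: VV[0][0]++ -> VV[0]=[3, 1, 2], msg_vec=[3, 1, 2]; VV[2]=max(VV[2],msg_vec) then VV[2][2]++ -> VV[2]=[3, 1, 3]
Event 5: SEND 1->0: VV[1][1]++ -> VV[1]=[0, 2, 0], msg_vec=[0, 2, 0]; VV[0]=max(VV[0],msg_vec) then VV[0][0]++ -> VV[0]=[4, 2, 2]
Event 6: SEND 0->2: VV[0][0]++ -> VV[0]=[5, 2, 2], msg_vec=[5, 2, 2]; VV[2]=max(VV[2],msg_vec) then VV[2][2]++ -> VV[2]=[5, 2, 4]
Event 7: LOCAL 0: VV[0][0]++ -> VV[0]=[6, 2, 2]
Event 8: LOCAL 2: VV[2][2]++ -> VV[2]=[5, 2, 5]
Event 9: SEND 0->1: VV[0][0]++ -> VV[0]=[7, 2, 2], msg_vec=[7, 2, 2]; VV[1]=max(VV[1],msg_vec) then VV[1][1]++ -> VV[1]=[7, 3, 2]
Event 10: LOCAL 1: VV[1][1]++ -> VV[1]=[7, 4, 2]
Event 2 stamp: [0, 1, 0]
Event 6 stamp: [5, 2, 2]
[0, 1, 0] <= [5, 2, 2]? True. Equal? False. Happens-before: True

Answer: yes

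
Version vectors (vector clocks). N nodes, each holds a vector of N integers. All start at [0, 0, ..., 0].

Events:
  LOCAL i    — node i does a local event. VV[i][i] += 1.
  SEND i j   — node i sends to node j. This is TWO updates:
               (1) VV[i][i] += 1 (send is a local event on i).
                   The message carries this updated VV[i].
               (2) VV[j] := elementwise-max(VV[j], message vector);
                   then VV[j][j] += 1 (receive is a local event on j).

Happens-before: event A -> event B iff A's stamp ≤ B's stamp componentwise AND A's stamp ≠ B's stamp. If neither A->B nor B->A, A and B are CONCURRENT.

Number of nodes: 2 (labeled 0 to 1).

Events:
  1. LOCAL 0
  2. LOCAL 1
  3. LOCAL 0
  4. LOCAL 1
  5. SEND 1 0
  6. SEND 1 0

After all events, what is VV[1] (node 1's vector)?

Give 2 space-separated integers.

Initial: VV[0]=[0, 0]
Initial: VV[1]=[0, 0]
Event 1: LOCAL 0: VV[0][0]++ -> VV[0]=[1, 0]
Event 2: LOCAL 1: VV[1][1]++ -> VV[1]=[0, 1]
Event 3: LOCAL 0: VV[0][0]++ -> VV[0]=[2, 0]
Event 4: LOCAL 1: VV[1][1]++ -> VV[1]=[0, 2]
Event 5: SEND 1->0: VV[1][1]++ -> VV[1]=[0, 3], msg_vec=[0, 3]; VV[0]=max(VV[0],msg_vec) then VV[0][0]++ -> VV[0]=[3, 3]
Event 6: SEND 1->0: VV[1][1]++ -> VV[1]=[0, 4], msg_vec=[0, 4]; VV[0]=max(VV[0],msg_vec) then VV[0][0]++ -> VV[0]=[4, 4]
Final vectors: VV[0]=[4, 4]; VV[1]=[0, 4]

Answer: 0 4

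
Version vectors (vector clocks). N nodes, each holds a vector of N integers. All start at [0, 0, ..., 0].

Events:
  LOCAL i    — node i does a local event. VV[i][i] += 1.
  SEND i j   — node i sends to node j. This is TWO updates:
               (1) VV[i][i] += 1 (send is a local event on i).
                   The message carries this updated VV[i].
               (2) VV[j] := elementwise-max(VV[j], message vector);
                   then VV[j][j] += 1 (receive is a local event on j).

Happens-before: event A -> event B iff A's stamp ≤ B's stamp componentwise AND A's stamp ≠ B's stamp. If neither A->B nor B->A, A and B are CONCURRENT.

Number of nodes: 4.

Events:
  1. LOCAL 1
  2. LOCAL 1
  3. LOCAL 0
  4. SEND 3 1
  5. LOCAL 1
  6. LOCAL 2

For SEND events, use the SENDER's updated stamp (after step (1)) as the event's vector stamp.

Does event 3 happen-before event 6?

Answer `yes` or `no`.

Answer: no

Derivation:
Initial: VV[0]=[0, 0, 0, 0]
Initial: VV[1]=[0, 0, 0, 0]
Initial: VV[2]=[0, 0, 0, 0]
Initial: VV[3]=[0, 0, 0, 0]
Event 1: LOCAL 1: VV[1][1]++ -> VV[1]=[0, 1, 0, 0]
Event 2: LOCAL 1: VV[1][1]++ -> VV[1]=[0, 2, 0, 0]
Event 3: LOCAL 0: VV[0][0]++ -> VV[0]=[1, 0, 0, 0]
Event 4: SEND 3->1: VV[3][3]++ -> VV[3]=[0, 0, 0, 1], msg_vec=[0, 0, 0, 1]; VV[1]=max(VV[1],msg_vec) then VV[1][1]++ -> VV[1]=[0, 3, 0, 1]
Event 5: LOCAL 1: VV[1][1]++ -> VV[1]=[0, 4, 0, 1]
Event 6: LOCAL 2: VV[2][2]++ -> VV[2]=[0, 0, 1, 0]
Event 3 stamp: [1, 0, 0, 0]
Event 6 stamp: [0, 0, 1, 0]
[1, 0, 0, 0] <= [0, 0, 1, 0]? False. Equal? False. Happens-before: False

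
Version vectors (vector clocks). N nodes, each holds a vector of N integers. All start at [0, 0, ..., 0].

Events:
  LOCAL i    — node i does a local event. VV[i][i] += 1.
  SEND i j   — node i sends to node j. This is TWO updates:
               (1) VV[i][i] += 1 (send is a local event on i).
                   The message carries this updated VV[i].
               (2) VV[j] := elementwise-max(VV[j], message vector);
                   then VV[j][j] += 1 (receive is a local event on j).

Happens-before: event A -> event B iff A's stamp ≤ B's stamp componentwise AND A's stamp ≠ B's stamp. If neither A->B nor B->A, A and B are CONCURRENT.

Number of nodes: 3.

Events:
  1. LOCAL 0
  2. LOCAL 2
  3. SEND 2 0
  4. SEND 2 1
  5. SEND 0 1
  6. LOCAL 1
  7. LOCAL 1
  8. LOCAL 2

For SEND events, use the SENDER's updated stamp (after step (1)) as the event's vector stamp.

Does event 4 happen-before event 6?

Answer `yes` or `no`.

Initial: VV[0]=[0, 0, 0]
Initial: VV[1]=[0, 0, 0]
Initial: VV[2]=[0, 0, 0]
Event 1: LOCAL 0: VV[0][0]++ -> VV[0]=[1, 0, 0]
Event 2: LOCAL 2: VV[2][2]++ -> VV[2]=[0, 0, 1]
Event 3: SEND 2->0: VV[2][2]++ -> VV[2]=[0, 0, 2], msg_vec=[0, 0, 2]; VV[0]=max(VV[0],msg_vec) then VV[0][0]++ -> VV[0]=[2, 0, 2]
Event 4: SEND 2->1: VV[2][2]++ -> VV[2]=[0, 0, 3], msg_vec=[0, 0, 3]; VV[1]=max(VV[1],msg_vec) then VV[1][1]++ -> VV[1]=[0, 1, 3]
Event 5: SEND 0->1: VV[0][0]++ -> VV[0]=[3, 0, 2], msg_vec=[3, 0, 2]; VV[1]=max(VV[1],msg_vec) then VV[1][1]++ -> VV[1]=[3, 2, 3]
Event 6: LOCAL 1: VV[1][1]++ -> VV[1]=[3, 3, 3]
Event 7: LOCAL 1: VV[1][1]++ -> VV[1]=[3, 4, 3]
Event 8: LOCAL 2: VV[2][2]++ -> VV[2]=[0, 0, 4]
Event 4 stamp: [0, 0, 3]
Event 6 stamp: [3, 3, 3]
[0, 0, 3] <= [3, 3, 3]? True. Equal? False. Happens-before: True

Answer: yes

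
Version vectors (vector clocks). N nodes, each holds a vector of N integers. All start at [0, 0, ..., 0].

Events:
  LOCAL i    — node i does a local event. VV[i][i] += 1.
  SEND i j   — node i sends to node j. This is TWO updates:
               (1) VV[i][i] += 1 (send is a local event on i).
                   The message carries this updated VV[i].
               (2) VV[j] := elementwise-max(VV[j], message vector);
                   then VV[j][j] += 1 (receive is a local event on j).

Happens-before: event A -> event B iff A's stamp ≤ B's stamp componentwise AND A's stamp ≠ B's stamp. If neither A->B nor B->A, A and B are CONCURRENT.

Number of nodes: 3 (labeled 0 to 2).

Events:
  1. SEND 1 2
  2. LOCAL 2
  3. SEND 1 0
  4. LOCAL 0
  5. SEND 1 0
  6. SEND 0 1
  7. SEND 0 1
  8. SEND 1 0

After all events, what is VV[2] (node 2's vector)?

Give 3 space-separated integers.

Answer: 0 1 2

Derivation:
Initial: VV[0]=[0, 0, 0]
Initial: VV[1]=[0, 0, 0]
Initial: VV[2]=[0, 0, 0]
Event 1: SEND 1->2: VV[1][1]++ -> VV[1]=[0, 1, 0], msg_vec=[0, 1, 0]; VV[2]=max(VV[2],msg_vec) then VV[2][2]++ -> VV[2]=[0, 1, 1]
Event 2: LOCAL 2: VV[2][2]++ -> VV[2]=[0, 1, 2]
Event 3: SEND 1->0: VV[1][1]++ -> VV[1]=[0, 2, 0], msg_vec=[0, 2, 0]; VV[0]=max(VV[0],msg_vec) then VV[0][0]++ -> VV[0]=[1, 2, 0]
Event 4: LOCAL 0: VV[0][0]++ -> VV[0]=[2, 2, 0]
Event 5: SEND 1->0: VV[1][1]++ -> VV[1]=[0, 3, 0], msg_vec=[0, 3, 0]; VV[0]=max(VV[0],msg_vec) then VV[0][0]++ -> VV[0]=[3, 3, 0]
Event 6: SEND 0->1: VV[0][0]++ -> VV[0]=[4, 3, 0], msg_vec=[4, 3, 0]; VV[1]=max(VV[1],msg_vec) then VV[1][1]++ -> VV[1]=[4, 4, 0]
Event 7: SEND 0->1: VV[0][0]++ -> VV[0]=[5, 3, 0], msg_vec=[5, 3, 0]; VV[1]=max(VV[1],msg_vec) then VV[1][1]++ -> VV[1]=[5, 5, 0]
Event 8: SEND 1->0: VV[1][1]++ -> VV[1]=[5, 6, 0], msg_vec=[5, 6, 0]; VV[0]=max(VV[0],msg_vec) then VV[0][0]++ -> VV[0]=[6, 6, 0]
Final vectors: VV[0]=[6, 6, 0]; VV[1]=[5, 6, 0]; VV[2]=[0, 1, 2]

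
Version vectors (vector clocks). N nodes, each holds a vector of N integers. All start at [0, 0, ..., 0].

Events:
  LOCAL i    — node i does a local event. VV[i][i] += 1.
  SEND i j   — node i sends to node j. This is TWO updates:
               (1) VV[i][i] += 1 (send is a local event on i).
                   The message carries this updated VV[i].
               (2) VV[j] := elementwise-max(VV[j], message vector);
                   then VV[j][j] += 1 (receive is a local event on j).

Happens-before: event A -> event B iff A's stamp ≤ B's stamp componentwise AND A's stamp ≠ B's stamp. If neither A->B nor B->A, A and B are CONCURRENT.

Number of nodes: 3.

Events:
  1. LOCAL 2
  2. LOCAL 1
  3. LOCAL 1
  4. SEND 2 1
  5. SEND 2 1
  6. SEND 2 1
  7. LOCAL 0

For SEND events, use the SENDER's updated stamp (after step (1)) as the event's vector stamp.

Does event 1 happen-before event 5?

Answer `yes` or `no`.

Initial: VV[0]=[0, 0, 0]
Initial: VV[1]=[0, 0, 0]
Initial: VV[2]=[0, 0, 0]
Event 1: LOCAL 2: VV[2][2]++ -> VV[2]=[0, 0, 1]
Event 2: LOCAL 1: VV[1][1]++ -> VV[1]=[0, 1, 0]
Event 3: LOCAL 1: VV[1][1]++ -> VV[1]=[0, 2, 0]
Event 4: SEND 2->1: VV[2][2]++ -> VV[2]=[0, 0, 2], msg_vec=[0, 0, 2]; VV[1]=max(VV[1],msg_vec) then VV[1][1]++ -> VV[1]=[0, 3, 2]
Event 5: SEND 2->1: VV[2][2]++ -> VV[2]=[0, 0, 3], msg_vec=[0, 0, 3]; VV[1]=max(VV[1],msg_vec) then VV[1][1]++ -> VV[1]=[0, 4, 3]
Event 6: SEND 2->1: VV[2][2]++ -> VV[2]=[0, 0, 4], msg_vec=[0, 0, 4]; VV[1]=max(VV[1],msg_vec) then VV[1][1]++ -> VV[1]=[0, 5, 4]
Event 7: LOCAL 0: VV[0][0]++ -> VV[0]=[1, 0, 0]
Event 1 stamp: [0, 0, 1]
Event 5 stamp: [0, 0, 3]
[0, 0, 1] <= [0, 0, 3]? True. Equal? False. Happens-before: True

Answer: yes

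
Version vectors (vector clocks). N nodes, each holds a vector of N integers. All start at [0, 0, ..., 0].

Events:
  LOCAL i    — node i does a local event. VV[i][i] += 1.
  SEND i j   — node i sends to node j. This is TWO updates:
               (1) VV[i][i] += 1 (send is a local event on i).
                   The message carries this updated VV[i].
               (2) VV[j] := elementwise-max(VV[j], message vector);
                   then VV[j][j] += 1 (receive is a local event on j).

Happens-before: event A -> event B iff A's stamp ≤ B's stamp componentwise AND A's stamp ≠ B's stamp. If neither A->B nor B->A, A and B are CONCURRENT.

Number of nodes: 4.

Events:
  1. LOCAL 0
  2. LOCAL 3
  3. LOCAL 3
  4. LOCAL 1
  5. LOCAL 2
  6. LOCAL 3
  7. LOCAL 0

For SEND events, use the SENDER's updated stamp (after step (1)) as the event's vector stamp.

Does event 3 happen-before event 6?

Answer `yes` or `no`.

Answer: yes

Derivation:
Initial: VV[0]=[0, 0, 0, 0]
Initial: VV[1]=[0, 0, 0, 0]
Initial: VV[2]=[0, 0, 0, 0]
Initial: VV[3]=[0, 0, 0, 0]
Event 1: LOCAL 0: VV[0][0]++ -> VV[0]=[1, 0, 0, 0]
Event 2: LOCAL 3: VV[3][3]++ -> VV[3]=[0, 0, 0, 1]
Event 3: LOCAL 3: VV[3][3]++ -> VV[3]=[0, 0, 0, 2]
Event 4: LOCAL 1: VV[1][1]++ -> VV[1]=[0, 1, 0, 0]
Event 5: LOCAL 2: VV[2][2]++ -> VV[2]=[0, 0, 1, 0]
Event 6: LOCAL 3: VV[3][3]++ -> VV[3]=[0, 0, 0, 3]
Event 7: LOCAL 0: VV[0][0]++ -> VV[0]=[2, 0, 0, 0]
Event 3 stamp: [0, 0, 0, 2]
Event 6 stamp: [0, 0, 0, 3]
[0, 0, 0, 2] <= [0, 0, 0, 3]? True. Equal? False. Happens-before: True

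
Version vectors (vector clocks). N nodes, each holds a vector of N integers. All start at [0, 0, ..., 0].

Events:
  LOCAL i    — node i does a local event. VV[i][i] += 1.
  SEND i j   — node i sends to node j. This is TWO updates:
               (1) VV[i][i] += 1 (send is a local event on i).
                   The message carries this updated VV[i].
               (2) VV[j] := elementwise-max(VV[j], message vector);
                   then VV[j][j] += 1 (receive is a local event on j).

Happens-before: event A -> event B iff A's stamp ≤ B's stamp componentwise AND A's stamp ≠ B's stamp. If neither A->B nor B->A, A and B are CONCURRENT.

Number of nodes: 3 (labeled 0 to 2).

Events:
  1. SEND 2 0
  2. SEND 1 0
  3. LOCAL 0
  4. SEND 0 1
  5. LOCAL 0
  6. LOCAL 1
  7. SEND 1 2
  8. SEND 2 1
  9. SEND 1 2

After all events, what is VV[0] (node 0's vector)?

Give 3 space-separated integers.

Initial: VV[0]=[0, 0, 0]
Initial: VV[1]=[0, 0, 0]
Initial: VV[2]=[0, 0, 0]
Event 1: SEND 2->0: VV[2][2]++ -> VV[2]=[0, 0, 1], msg_vec=[0, 0, 1]; VV[0]=max(VV[0],msg_vec) then VV[0][0]++ -> VV[0]=[1, 0, 1]
Event 2: SEND 1->0: VV[1][1]++ -> VV[1]=[0, 1, 0], msg_vec=[0, 1, 0]; VV[0]=max(VV[0],msg_vec) then VV[0][0]++ -> VV[0]=[2, 1, 1]
Event 3: LOCAL 0: VV[0][0]++ -> VV[0]=[3, 1, 1]
Event 4: SEND 0->1: VV[0][0]++ -> VV[0]=[4, 1, 1], msg_vec=[4, 1, 1]; VV[1]=max(VV[1],msg_vec) then VV[1][1]++ -> VV[1]=[4, 2, 1]
Event 5: LOCAL 0: VV[0][0]++ -> VV[0]=[5, 1, 1]
Event 6: LOCAL 1: VV[1][1]++ -> VV[1]=[4, 3, 1]
Event 7: SEND 1->2: VV[1][1]++ -> VV[1]=[4, 4, 1], msg_vec=[4, 4, 1]; VV[2]=max(VV[2],msg_vec) then VV[2][2]++ -> VV[2]=[4, 4, 2]
Event 8: SEND 2->1: VV[2][2]++ -> VV[2]=[4, 4, 3], msg_vec=[4, 4, 3]; VV[1]=max(VV[1],msg_vec) then VV[1][1]++ -> VV[1]=[4, 5, 3]
Event 9: SEND 1->2: VV[1][1]++ -> VV[1]=[4, 6, 3], msg_vec=[4, 6, 3]; VV[2]=max(VV[2],msg_vec) then VV[2][2]++ -> VV[2]=[4, 6, 4]
Final vectors: VV[0]=[5, 1, 1]; VV[1]=[4, 6, 3]; VV[2]=[4, 6, 4]

Answer: 5 1 1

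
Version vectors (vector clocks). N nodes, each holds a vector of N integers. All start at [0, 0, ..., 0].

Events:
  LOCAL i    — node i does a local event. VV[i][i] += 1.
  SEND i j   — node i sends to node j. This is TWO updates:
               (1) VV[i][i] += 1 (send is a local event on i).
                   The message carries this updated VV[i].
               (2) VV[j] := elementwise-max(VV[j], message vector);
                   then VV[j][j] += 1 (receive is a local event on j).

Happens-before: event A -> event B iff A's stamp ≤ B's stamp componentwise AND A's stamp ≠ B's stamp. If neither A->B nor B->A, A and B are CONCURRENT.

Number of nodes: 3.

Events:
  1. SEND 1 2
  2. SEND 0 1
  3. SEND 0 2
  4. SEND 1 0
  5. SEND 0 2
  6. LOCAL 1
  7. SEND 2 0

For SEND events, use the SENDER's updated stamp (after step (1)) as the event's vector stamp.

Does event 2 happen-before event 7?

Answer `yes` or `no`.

Answer: yes

Derivation:
Initial: VV[0]=[0, 0, 0]
Initial: VV[1]=[0, 0, 0]
Initial: VV[2]=[0, 0, 0]
Event 1: SEND 1->2: VV[1][1]++ -> VV[1]=[0, 1, 0], msg_vec=[0, 1, 0]; VV[2]=max(VV[2],msg_vec) then VV[2][2]++ -> VV[2]=[0, 1, 1]
Event 2: SEND 0->1: VV[0][0]++ -> VV[0]=[1, 0, 0], msg_vec=[1, 0, 0]; VV[1]=max(VV[1],msg_vec) then VV[1][1]++ -> VV[1]=[1, 2, 0]
Event 3: SEND 0->2: VV[0][0]++ -> VV[0]=[2, 0, 0], msg_vec=[2, 0, 0]; VV[2]=max(VV[2],msg_vec) then VV[2][2]++ -> VV[2]=[2, 1, 2]
Event 4: SEND 1->0: VV[1][1]++ -> VV[1]=[1, 3, 0], msg_vec=[1, 3, 0]; VV[0]=max(VV[0],msg_vec) then VV[0][0]++ -> VV[0]=[3, 3, 0]
Event 5: SEND 0->2: VV[0][0]++ -> VV[0]=[4, 3, 0], msg_vec=[4, 3, 0]; VV[2]=max(VV[2],msg_vec) then VV[2][2]++ -> VV[2]=[4, 3, 3]
Event 6: LOCAL 1: VV[1][1]++ -> VV[1]=[1, 4, 0]
Event 7: SEND 2->0: VV[2][2]++ -> VV[2]=[4, 3, 4], msg_vec=[4, 3, 4]; VV[0]=max(VV[0],msg_vec) then VV[0][0]++ -> VV[0]=[5, 3, 4]
Event 2 stamp: [1, 0, 0]
Event 7 stamp: [4, 3, 4]
[1, 0, 0] <= [4, 3, 4]? True. Equal? False. Happens-before: True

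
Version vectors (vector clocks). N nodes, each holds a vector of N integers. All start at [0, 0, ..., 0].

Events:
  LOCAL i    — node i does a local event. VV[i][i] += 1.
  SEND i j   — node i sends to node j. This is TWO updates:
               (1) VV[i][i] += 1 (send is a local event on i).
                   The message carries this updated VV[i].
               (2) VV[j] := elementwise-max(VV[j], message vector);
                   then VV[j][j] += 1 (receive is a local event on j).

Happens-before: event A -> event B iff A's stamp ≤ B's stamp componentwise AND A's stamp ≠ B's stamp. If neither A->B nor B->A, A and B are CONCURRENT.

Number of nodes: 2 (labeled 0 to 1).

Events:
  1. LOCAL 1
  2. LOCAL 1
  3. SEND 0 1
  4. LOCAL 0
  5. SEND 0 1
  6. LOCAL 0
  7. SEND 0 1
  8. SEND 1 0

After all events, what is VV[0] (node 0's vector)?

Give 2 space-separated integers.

Answer: 6 6

Derivation:
Initial: VV[0]=[0, 0]
Initial: VV[1]=[0, 0]
Event 1: LOCAL 1: VV[1][1]++ -> VV[1]=[0, 1]
Event 2: LOCAL 1: VV[1][1]++ -> VV[1]=[0, 2]
Event 3: SEND 0->1: VV[0][0]++ -> VV[0]=[1, 0], msg_vec=[1, 0]; VV[1]=max(VV[1],msg_vec) then VV[1][1]++ -> VV[1]=[1, 3]
Event 4: LOCAL 0: VV[0][0]++ -> VV[0]=[2, 0]
Event 5: SEND 0->1: VV[0][0]++ -> VV[0]=[3, 0], msg_vec=[3, 0]; VV[1]=max(VV[1],msg_vec) then VV[1][1]++ -> VV[1]=[3, 4]
Event 6: LOCAL 0: VV[0][0]++ -> VV[0]=[4, 0]
Event 7: SEND 0->1: VV[0][0]++ -> VV[0]=[5, 0], msg_vec=[5, 0]; VV[1]=max(VV[1],msg_vec) then VV[1][1]++ -> VV[1]=[5, 5]
Event 8: SEND 1->0: VV[1][1]++ -> VV[1]=[5, 6], msg_vec=[5, 6]; VV[0]=max(VV[0],msg_vec) then VV[0][0]++ -> VV[0]=[6, 6]
Final vectors: VV[0]=[6, 6]; VV[1]=[5, 6]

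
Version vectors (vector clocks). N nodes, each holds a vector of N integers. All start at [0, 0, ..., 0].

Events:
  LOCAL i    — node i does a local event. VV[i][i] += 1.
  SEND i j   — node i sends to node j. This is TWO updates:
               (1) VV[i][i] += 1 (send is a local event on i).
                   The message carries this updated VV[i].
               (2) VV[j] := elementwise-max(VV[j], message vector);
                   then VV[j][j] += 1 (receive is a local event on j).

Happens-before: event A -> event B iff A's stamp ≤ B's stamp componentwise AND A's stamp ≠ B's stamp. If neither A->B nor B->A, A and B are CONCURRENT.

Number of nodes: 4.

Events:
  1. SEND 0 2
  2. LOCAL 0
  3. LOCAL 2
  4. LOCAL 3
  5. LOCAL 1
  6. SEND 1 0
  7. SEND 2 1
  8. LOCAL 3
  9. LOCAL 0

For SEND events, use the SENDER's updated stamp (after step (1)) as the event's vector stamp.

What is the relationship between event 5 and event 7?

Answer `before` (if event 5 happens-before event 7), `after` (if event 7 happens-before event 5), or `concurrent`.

Answer: concurrent

Derivation:
Initial: VV[0]=[0, 0, 0, 0]
Initial: VV[1]=[0, 0, 0, 0]
Initial: VV[2]=[0, 0, 0, 0]
Initial: VV[3]=[0, 0, 0, 0]
Event 1: SEND 0->2: VV[0][0]++ -> VV[0]=[1, 0, 0, 0], msg_vec=[1, 0, 0, 0]; VV[2]=max(VV[2],msg_vec) then VV[2][2]++ -> VV[2]=[1, 0, 1, 0]
Event 2: LOCAL 0: VV[0][0]++ -> VV[0]=[2, 0, 0, 0]
Event 3: LOCAL 2: VV[2][2]++ -> VV[2]=[1, 0, 2, 0]
Event 4: LOCAL 3: VV[3][3]++ -> VV[3]=[0, 0, 0, 1]
Event 5: LOCAL 1: VV[1][1]++ -> VV[1]=[0, 1, 0, 0]
Event 6: SEND 1->0: VV[1][1]++ -> VV[1]=[0, 2, 0, 0], msg_vec=[0, 2, 0, 0]; VV[0]=max(VV[0],msg_vec) then VV[0][0]++ -> VV[0]=[3, 2, 0, 0]
Event 7: SEND 2->1: VV[2][2]++ -> VV[2]=[1, 0, 3, 0], msg_vec=[1, 0, 3, 0]; VV[1]=max(VV[1],msg_vec) then VV[1][1]++ -> VV[1]=[1, 3, 3, 0]
Event 8: LOCAL 3: VV[3][3]++ -> VV[3]=[0, 0, 0, 2]
Event 9: LOCAL 0: VV[0][0]++ -> VV[0]=[4, 2, 0, 0]
Event 5 stamp: [0, 1, 0, 0]
Event 7 stamp: [1, 0, 3, 0]
[0, 1, 0, 0] <= [1, 0, 3, 0]? False
[1, 0, 3, 0] <= [0, 1, 0, 0]? False
Relation: concurrent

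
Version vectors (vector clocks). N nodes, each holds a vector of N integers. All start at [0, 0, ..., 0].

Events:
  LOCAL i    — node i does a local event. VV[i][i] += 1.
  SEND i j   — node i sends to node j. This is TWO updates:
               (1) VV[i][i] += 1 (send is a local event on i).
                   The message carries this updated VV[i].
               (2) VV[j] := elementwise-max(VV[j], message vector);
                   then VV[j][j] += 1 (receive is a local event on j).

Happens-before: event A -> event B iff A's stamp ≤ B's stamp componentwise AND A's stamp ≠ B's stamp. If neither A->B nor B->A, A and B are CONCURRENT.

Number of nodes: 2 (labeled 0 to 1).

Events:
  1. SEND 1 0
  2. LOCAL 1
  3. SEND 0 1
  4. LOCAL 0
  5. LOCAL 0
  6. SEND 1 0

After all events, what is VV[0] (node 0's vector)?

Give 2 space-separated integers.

Initial: VV[0]=[0, 0]
Initial: VV[1]=[0, 0]
Event 1: SEND 1->0: VV[1][1]++ -> VV[1]=[0, 1], msg_vec=[0, 1]; VV[0]=max(VV[0],msg_vec) then VV[0][0]++ -> VV[0]=[1, 1]
Event 2: LOCAL 1: VV[1][1]++ -> VV[1]=[0, 2]
Event 3: SEND 0->1: VV[0][0]++ -> VV[0]=[2, 1], msg_vec=[2, 1]; VV[1]=max(VV[1],msg_vec) then VV[1][1]++ -> VV[1]=[2, 3]
Event 4: LOCAL 0: VV[0][0]++ -> VV[0]=[3, 1]
Event 5: LOCAL 0: VV[0][0]++ -> VV[0]=[4, 1]
Event 6: SEND 1->0: VV[1][1]++ -> VV[1]=[2, 4], msg_vec=[2, 4]; VV[0]=max(VV[0],msg_vec) then VV[0][0]++ -> VV[0]=[5, 4]
Final vectors: VV[0]=[5, 4]; VV[1]=[2, 4]

Answer: 5 4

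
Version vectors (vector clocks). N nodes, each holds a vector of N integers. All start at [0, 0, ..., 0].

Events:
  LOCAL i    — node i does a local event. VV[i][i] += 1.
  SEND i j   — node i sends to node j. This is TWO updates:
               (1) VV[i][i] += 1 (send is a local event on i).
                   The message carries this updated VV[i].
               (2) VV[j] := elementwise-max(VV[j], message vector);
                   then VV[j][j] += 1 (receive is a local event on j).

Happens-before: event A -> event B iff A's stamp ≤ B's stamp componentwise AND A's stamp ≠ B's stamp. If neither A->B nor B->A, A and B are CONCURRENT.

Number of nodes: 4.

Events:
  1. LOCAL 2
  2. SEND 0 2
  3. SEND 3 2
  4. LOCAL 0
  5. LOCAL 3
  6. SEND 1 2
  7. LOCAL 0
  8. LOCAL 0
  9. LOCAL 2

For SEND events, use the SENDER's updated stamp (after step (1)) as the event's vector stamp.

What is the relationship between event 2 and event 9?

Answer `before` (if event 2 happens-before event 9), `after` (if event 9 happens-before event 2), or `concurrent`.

Initial: VV[0]=[0, 0, 0, 0]
Initial: VV[1]=[0, 0, 0, 0]
Initial: VV[2]=[0, 0, 0, 0]
Initial: VV[3]=[0, 0, 0, 0]
Event 1: LOCAL 2: VV[2][2]++ -> VV[2]=[0, 0, 1, 0]
Event 2: SEND 0->2: VV[0][0]++ -> VV[0]=[1, 0, 0, 0], msg_vec=[1, 0, 0, 0]; VV[2]=max(VV[2],msg_vec) then VV[2][2]++ -> VV[2]=[1, 0, 2, 0]
Event 3: SEND 3->2: VV[3][3]++ -> VV[3]=[0, 0, 0, 1], msg_vec=[0, 0, 0, 1]; VV[2]=max(VV[2],msg_vec) then VV[2][2]++ -> VV[2]=[1, 0, 3, 1]
Event 4: LOCAL 0: VV[0][0]++ -> VV[0]=[2, 0, 0, 0]
Event 5: LOCAL 3: VV[3][3]++ -> VV[3]=[0, 0, 0, 2]
Event 6: SEND 1->2: VV[1][1]++ -> VV[1]=[0, 1, 0, 0], msg_vec=[0, 1, 0, 0]; VV[2]=max(VV[2],msg_vec) then VV[2][2]++ -> VV[2]=[1, 1, 4, 1]
Event 7: LOCAL 0: VV[0][0]++ -> VV[0]=[3, 0, 0, 0]
Event 8: LOCAL 0: VV[0][0]++ -> VV[0]=[4, 0, 0, 0]
Event 9: LOCAL 2: VV[2][2]++ -> VV[2]=[1, 1, 5, 1]
Event 2 stamp: [1, 0, 0, 0]
Event 9 stamp: [1, 1, 5, 1]
[1, 0, 0, 0] <= [1, 1, 5, 1]? True
[1, 1, 5, 1] <= [1, 0, 0, 0]? False
Relation: before

Answer: before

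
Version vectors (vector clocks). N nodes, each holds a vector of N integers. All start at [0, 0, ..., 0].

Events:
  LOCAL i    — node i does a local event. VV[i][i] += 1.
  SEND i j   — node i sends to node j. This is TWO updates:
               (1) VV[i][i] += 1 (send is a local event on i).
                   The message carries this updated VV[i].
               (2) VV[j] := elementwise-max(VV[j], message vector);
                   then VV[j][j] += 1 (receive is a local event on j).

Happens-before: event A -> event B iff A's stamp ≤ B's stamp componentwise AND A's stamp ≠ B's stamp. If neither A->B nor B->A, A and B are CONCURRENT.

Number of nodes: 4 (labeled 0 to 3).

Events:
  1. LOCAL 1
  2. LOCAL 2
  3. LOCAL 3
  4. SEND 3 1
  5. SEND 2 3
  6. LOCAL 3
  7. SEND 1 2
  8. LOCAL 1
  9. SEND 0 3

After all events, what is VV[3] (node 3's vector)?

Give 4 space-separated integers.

Initial: VV[0]=[0, 0, 0, 0]
Initial: VV[1]=[0, 0, 0, 0]
Initial: VV[2]=[0, 0, 0, 0]
Initial: VV[3]=[0, 0, 0, 0]
Event 1: LOCAL 1: VV[1][1]++ -> VV[1]=[0, 1, 0, 0]
Event 2: LOCAL 2: VV[2][2]++ -> VV[2]=[0, 0, 1, 0]
Event 3: LOCAL 3: VV[3][3]++ -> VV[3]=[0, 0, 0, 1]
Event 4: SEND 3->1: VV[3][3]++ -> VV[3]=[0, 0, 0, 2], msg_vec=[0, 0, 0, 2]; VV[1]=max(VV[1],msg_vec) then VV[1][1]++ -> VV[1]=[0, 2, 0, 2]
Event 5: SEND 2->3: VV[2][2]++ -> VV[2]=[0, 0, 2, 0], msg_vec=[0, 0, 2, 0]; VV[3]=max(VV[3],msg_vec) then VV[3][3]++ -> VV[3]=[0, 0, 2, 3]
Event 6: LOCAL 3: VV[3][3]++ -> VV[3]=[0, 0, 2, 4]
Event 7: SEND 1->2: VV[1][1]++ -> VV[1]=[0, 3, 0, 2], msg_vec=[0, 3, 0, 2]; VV[2]=max(VV[2],msg_vec) then VV[2][2]++ -> VV[2]=[0, 3, 3, 2]
Event 8: LOCAL 1: VV[1][1]++ -> VV[1]=[0, 4, 0, 2]
Event 9: SEND 0->3: VV[0][0]++ -> VV[0]=[1, 0, 0, 0], msg_vec=[1, 0, 0, 0]; VV[3]=max(VV[3],msg_vec) then VV[3][3]++ -> VV[3]=[1, 0, 2, 5]
Final vectors: VV[0]=[1, 0, 0, 0]; VV[1]=[0, 4, 0, 2]; VV[2]=[0, 3, 3, 2]; VV[3]=[1, 0, 2, 5]

Answer: 1 0 2 5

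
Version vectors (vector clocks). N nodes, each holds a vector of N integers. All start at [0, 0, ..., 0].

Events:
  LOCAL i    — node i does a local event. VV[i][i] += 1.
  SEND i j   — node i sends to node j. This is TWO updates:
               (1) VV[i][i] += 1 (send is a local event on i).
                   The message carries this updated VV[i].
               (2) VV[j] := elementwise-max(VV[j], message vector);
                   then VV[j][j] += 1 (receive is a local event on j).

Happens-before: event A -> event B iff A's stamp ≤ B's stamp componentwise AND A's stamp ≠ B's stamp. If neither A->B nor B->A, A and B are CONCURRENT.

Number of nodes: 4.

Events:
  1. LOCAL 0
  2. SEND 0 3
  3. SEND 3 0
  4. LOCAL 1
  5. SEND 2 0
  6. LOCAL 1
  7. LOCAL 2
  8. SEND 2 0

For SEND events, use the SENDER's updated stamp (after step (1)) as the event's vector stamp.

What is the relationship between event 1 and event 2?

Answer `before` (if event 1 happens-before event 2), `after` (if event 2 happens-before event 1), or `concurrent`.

Initial: VV[0]=[0, 0, 0, 0]
Initial: VV[1]=[0, 0, 0, 0]
Initial: VV[2]=[0, 0, 0, 0]
Initial: VV[3]=[0, 0, 0, 0]
Event 1: LOCAL 0: VV[0][0]++ -> VV[0]=[1, 0, 0, 0]
Event 2: SEND 0->3: VV[0][0]++ -> VV[0]=[2, 0, 0, 0], msg_vec=[2, 0, 0, 0]; VV[3]=max(VV[3],msg_vec) then VV[3][3]++ -> VV[3]=[2, 0, 0, 1]
Event 3: SEND 3->0: VV[3][3]++ -> VV[3]=[2, 0, 0, 2], msg_vec=[2, 0, 0, 2]; VV[0]=max(VV[0],msg_vec) then VV[0][0]++ -> VV[0]=[3, 0, 0, 2]
Event 4: LOCAL 1: VV[1][1]++ -> VV[1]=[0, 1, 0, 0]
Event 5: SEND 2->0: VV[2][2]++ -> VV[2]=[0, 0, 1, 0], msg_vec=[0, 0, 1, 0]; VV[0]=max(VV[0],msg_vec) then VV[0][0]++ -> VV[0]=[4, 0, 1, 2]
Event 6: LOCAL 1: VV[1][1]++ -> VV[1]=[0, 2, 0, 0]
Event 7: LOCAL 2: VV[2][2]++ -> VV[2]=[0, 0, 2, 0]
Event 8: SEND 2->0: VV[2][2]++ -> VV[2]=[0, 0, 3, 0], msg_vec=[0, 0, 3, 0]; VV[0]=max(VV[0],msg_vec) then VV[0][0]++ -> VV[0]=[5, 0, 3, 2]
Event 1 stamp: [1, 0, 0, 0]
Event 2 stamp: [2, 0, 0, 0]
[1, 0, 0, 0] <= [2, 0, 0, 0]? True
[2, 0, 0, 0] <= [1, 0, 0, 0]? False
Relation: before

Answer: before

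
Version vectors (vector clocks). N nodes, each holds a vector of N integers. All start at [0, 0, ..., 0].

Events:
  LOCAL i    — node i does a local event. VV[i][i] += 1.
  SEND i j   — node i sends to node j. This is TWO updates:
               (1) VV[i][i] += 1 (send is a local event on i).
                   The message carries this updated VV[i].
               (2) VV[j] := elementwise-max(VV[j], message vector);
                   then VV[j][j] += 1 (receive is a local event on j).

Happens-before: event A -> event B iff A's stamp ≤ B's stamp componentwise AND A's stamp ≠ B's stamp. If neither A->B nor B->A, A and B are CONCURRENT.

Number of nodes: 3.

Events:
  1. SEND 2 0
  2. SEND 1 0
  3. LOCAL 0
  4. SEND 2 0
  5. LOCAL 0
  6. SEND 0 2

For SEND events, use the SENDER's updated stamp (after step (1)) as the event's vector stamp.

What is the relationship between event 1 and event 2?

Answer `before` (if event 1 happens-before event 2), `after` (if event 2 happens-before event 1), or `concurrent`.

Initial: VV[0]=[0, 0, 0]
Initial: VV[1]=[0, 0, 0]
Initial: VV[2]=[0, 0, 0]
Event 1: SEND 2->0: VV[2][2]++ -> VV[2]=[0, 0, 1], msg_vec=[0, 0, 1]; VV[0]=max(VV[0],msg_vec) then VV[0][0]++ -> VV[0]=[1, 0, 1]
Event 2: SEND 1->0: VV[1][1]++ -> VV[1]=[0, 1, 0], msg_vec=[0, 1, 0]; VV[0]=max(VV[0],msg_vec) then VV[0][0]++ -> VV[0]=[2, 1, 1]
Event 3: LOCAL 0: VV[0][0]++ -> VV[0]=[3, 1, 1]
Event 4: SEND 2->0: VV[2][2]++ -> VV[2]=[0, 0, 2], msg_vec=[0, 0, 2]; VV[0]=max(VV[0],msg_vec) then VV[0][0]++ -> VV[0]=[4, 1, 2]
Event 5: LOCAL 0: VV[0][0]++ -> VV[0]=[5, 1, 2]
Event 6: SEND 0->2: VV[0][0]++ -> VV[0]=[6, 1, 2], msg_vec=[6, 1, 2]; VV[2]=max(VV[2],msg_vec) then VV[2][2]++ -> VV[2]=[6, 1, 3]
Event 1 stamp: [0, 0, 1]
Event 2 stamp: [0, 1, 0]
[0, 0, 1] <= [0, 1, 0]? False
[0, 1, 0] <= [0, 0, 1]? False
Relation: concurrent

Answer: concurrent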